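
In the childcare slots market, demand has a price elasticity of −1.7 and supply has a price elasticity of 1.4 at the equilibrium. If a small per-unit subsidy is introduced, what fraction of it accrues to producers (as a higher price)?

For a small subsidy around the equilibrium, the benefit split depends on the relative slopes, which at a point are proportional to the elasticities.
Buyer share = εs/(εs + |εd|) = 1.4/(1.4 + 1.7) = 14/31; seller share = |εd|/(εs + |εd|) = 17/31.
So producers capture 17/31 of the subsidy.

Producer share = 17/31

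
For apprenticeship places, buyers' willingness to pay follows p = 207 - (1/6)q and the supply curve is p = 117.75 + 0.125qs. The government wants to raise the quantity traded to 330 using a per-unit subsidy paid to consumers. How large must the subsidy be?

At q = 330, from the demand curve buyers pay pb = 207 − (1/6)·330 = 152; from the supply curve sellers need ps = 117.75 + 0.125·330 = 159.
The subsidy must fill the gap: s = ps − pb = 159 − 152 = 7.

Required subsidy s = 7 per unit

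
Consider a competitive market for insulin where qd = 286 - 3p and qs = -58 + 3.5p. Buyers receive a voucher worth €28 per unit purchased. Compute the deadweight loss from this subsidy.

Pre-subsidy: 286 - 3p = -58 + 3.5p gives p* = 688/13, q* = 1654/13.
With the rebate, buyers effectively pay pb = ps − 28, where ps is the price sellers receive.
Demand in terms of ps becomes qd = 286 − 3(ps − 28) = 370 - 3ps. Setting this equal to supply: 370 - 3ps = -58 + 3.5ps, so ps = 856/13.
Buyers pay pb = 856/13 − 28 = 492/13; q' = -58 + 3.5·(856/13) = 2242/13.
The subsidy expands output by 2242/13 − 1654/13 = 588/13 past the efficient level; on those units the gap between marginal cost and willingness to pay runs from 0 up to 28.
DWL = ½ × 28 × 588/13 = 8232/13.

Deadweight loss = 8232/13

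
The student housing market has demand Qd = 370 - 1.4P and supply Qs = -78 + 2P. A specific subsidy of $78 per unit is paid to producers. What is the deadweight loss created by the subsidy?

Pre-subsidy: 370 - 1.4P = -78 + 2P gives P* = 2240/17, Q* = 3154/17.
With the subsidy, sellers receive Ps = Pb + 78 for each unit, where Pb is the price buyers pay.
Supply in terms of Pb becomes Qs = -78 + 2(Pb + 78) = 78 + 2Pb. Setting this equal to demand: 370 - 1.4Pb = 78 + 2Pb, so Pb = 1460/17.
Sellers receive Ps = 1460/17 + 78 = 2786/17; Q' = 370 − 1.4·(1460/17) = 4246/17.
The subsidy expands output by 4246/17 − 3154/17 = 1092/17 past the efficient level; on those units the gap between marginal cost and willingness to pay runs from 0 up to 78.
DWL = ½ × 78 × 1092/17 = 42588/17.

Deadweight loss = 42588/17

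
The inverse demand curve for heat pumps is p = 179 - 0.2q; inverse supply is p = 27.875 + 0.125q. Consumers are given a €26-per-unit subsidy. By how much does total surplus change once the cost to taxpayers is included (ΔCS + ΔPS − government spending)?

Net change in total surplus = -€1040

Pre-subsidy: 179 - 0.2q = 27.875 + 0.125q gives q* = 465 and p* = 86.
With the rebate, buyers effectively pay pb = ps − 26, where ps is the price sellers receive.
On the curves, pb = 179 - 0.2q and ps = 27.875 + 0.125q; the wedge ps − pb = 26 gives 27.875 + 0.125q − (179 - 0.2q) = 26, so q' = 545.
Then pb = 179 − 0.2·545 = 70 and ps = 27.875 + 0.125·545 = 96.
ΔCS = ½(465 + 545)(86 − 70) = 8080; ΔPS = ½(465 + 545)(96 − 86) = 5050.
Government spending = 26 × 545 = 14170.
Net change = 8080 + 5050 − 14170 = -1040. The loss equals the DWL triangle ½·26·80.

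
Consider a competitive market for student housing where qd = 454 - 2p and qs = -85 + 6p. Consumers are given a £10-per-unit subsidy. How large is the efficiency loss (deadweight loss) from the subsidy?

Pre-subsidy: 454 - 2p = -85 + 6p gives p* = 67.375, q* = 319.25.
With the rebate, buyers effectively pay pb = ps − 10, where ps is the price sellers receive.
Demand in terms of ps becomes qd = 454 − 2(ps − 10) = 474 - 2ps. Setting this equal to supply: 474 - 2ps = -85 + 6ps, so ps = 69.875.
Buyers pay pb = 69.875 − 10 = 59.875; q' = -85 + 6·69.875 = 334.25.
The subsidy expands output by 334.25 − 319.25 = 15 past the efficient level; on those units the gap between marginal cost and willingness to pay runs from 0 up to 10.
DWL = ½ × 10 × 15 = 75.

Deadweight loss = £75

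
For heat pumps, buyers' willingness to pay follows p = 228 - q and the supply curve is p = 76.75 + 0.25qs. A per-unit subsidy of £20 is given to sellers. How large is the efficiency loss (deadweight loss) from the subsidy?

Pre-subsidy: 228 - q = 76.75 + 0.25q gives q* = 121 and p* = 107.
With the subsidy, sellers receive ps = pb + 20 for each unit, where pb is the price buyers pay.
On the curves, pb = 228 - q and ps = 76.75 + 0.25q; the wedge ps − pb = 20 gives 76.75 + 0.25q − (228 - q) = 20, so q' = 137.
Then pb = 228 − 1·137 = 91 and ps = 76.75 + 0.25·137 = 111.
The subsidy expands output by 137 − 121 = 16 past the efficient level; on those units the gap between marginal cost and willingness to pay runs from 0 up to 20.
DWL = ½ × 20 × 16 = 160.

Deadweight loss = £160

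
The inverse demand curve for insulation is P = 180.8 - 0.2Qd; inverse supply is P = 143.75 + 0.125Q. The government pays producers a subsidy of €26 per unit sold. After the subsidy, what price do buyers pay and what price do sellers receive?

Pre-subsidy: 180.8 - 0.2Q = 143.75 + 0.125Q gives Q* = 114 and P* = 158.
With the subsidy, sellers receive Ps = Pb + 26 for each unit, where Pb is the price buyers pay.
On the curves, Pb = 180.8 - 0.2Q and Ps = 143.75 + 0.125Q; the wedge Ps − Pb = 26 gives 143.75 + 0.125Q − (180.8 - 0.2Q) = 26, so Q' = 194.
Then Pb = 180.8 − 0.2·194 = 142 and Ps = 143.75 + 0.125·194 = 168.

Buyers pay €142; sellers receive €168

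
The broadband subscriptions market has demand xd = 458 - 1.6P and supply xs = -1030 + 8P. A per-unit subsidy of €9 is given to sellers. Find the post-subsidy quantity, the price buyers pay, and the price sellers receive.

Pre-subsidy: 458 - 1.6P = -1030 + 8P gives P* = 155, x* = 210.
With the subsidy, sellers receive Ps = Pb + 9 for each unit, where Pb is the price buyers pay.
Supply in terms of Pb becomes xs = -1030 + 8(Pb + 9) = -958 + 8Pb. Setting this equal to demand: 458 - 1.6Pb = -958 + 8Pb, so Pb = 147.5.
Sellers receive Ps = 147.5 + 9 = 156.5; x' = 458 − 1.6·147.5 = 222.

x' = 222; buyers pay €147.5; sellers receive €156.5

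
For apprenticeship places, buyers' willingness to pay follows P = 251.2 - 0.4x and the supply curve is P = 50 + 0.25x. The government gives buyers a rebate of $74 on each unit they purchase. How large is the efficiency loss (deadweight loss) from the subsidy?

Pre-subsidy: 251.2 - 0.4x = 50 + 0.25x gives x* = 4024/13 and P* = 1656/13.
With the rebate, buyers effectively pay Pb = Ps − 74, where Ps is the price sellers receive.
On the curves, Pb = 251.2 - 0.4x and Ps = 50 + 0.25x; the wedge Ps − Pb = 74 gives 50 + 0.25x − (251.2 - 0.4x) = 74, so x' = 5504/13.
Then Pb = 251.2 − 0.4·(5504/13) = 1064/13 and Ps = 50 + 0.25·(5504/13) = 2026/13.
The subsidy expands output by 5504/13 − 4024/13 = 1480/13 past the efficient level; on those units the gap between marginal cost and willingness to pay runs from 0 up to 74.
DWL = ½ × 74 × 1480/13 = 54760/13.

Deadweight loss = 54760/13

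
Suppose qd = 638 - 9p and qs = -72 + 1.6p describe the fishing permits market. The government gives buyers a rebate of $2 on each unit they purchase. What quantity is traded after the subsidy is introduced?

q' = 2008/53

Pre-subsidy: 638 - 9p = -72 + 1.6p gives p* = 3550/53, q* = 1864/53.
With the rebate, buyers effectively pay pb = ps − 2, where ps is the price sellers receive.
Demand in terms of ps becomes qd = 638 − 9(ps − 2) = 656 - 9ps. Setting this equal to supply: 656 - 9ps = -72 + 1.6ps, so ps = 3640/53.
Buyers pay pb = 3640/53 − 2 = 3534/53; q' = -72 + 1.6·(3640/53) = 2008/53.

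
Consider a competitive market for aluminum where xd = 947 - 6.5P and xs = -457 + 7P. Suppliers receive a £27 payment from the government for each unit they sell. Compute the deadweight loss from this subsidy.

Deadweight loss = £1228.5

Pre-subsidy: 947 - 6.5P = -457 + 7P gives P* = 104, x* = 271.
With the subsidy, sellers receive Ps = Pb + 27 for each unit, where Pb is the price buyers pay.
Supply in terms of Pb becomes xs = -457 + 7(Pb + 27) = -268 + 7Pb. Setting this equal to demand: 947 - 6.5Pb = -268 + 7Pb, so Pb = 90.
Sellers receive Ps = 90 + 27 = 117; x' = 947 − 6.5·90 = 362.
The subsidy expands output by 362 − 271 = 91 past the efficient level; on those units the gap between marginal cost and willingness to pay runs from 0 up to 27.
DWL = ½ × 27 × 91 = 1228.5.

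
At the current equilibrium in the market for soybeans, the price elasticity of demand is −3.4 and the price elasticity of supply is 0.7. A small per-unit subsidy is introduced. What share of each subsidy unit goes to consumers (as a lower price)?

For a small subsidy around the equilibrium, the benefit split depends on the relative slopes, which at a point are proportional to the elasticities.
Buyer share = εs/(εs + |εd|) = 0.7/(0.7 + 3.4) = 7/41; seller share = |εd|/(εs + |εd|) = 34/41.

Consumer share = 7/41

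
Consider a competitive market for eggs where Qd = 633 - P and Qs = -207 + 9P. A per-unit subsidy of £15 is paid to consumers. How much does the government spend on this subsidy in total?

Government cost = £8437.5

Pre-subsidy: 633 - P = -207 + 9P gives P* = 84, Q* = 549.
With the rebate, buyers effectively pay Pb = Ps − 15, where Ps is the price sellers receive.
Demand in terms of Ps becomes Qd = 633 − 1(Ps − 15) = 648 - Ps. Setting this equal to supply: 648 - Ps = -207 + 9Ps, so Ps = 85.5.
Buyers pay Pb = 85.5 − 15 = 70.5; Q' = -207 + 9·85.5 = 562.5.
Government outlay = subsidy × quantity = 15 × 562.5 = 8437.5.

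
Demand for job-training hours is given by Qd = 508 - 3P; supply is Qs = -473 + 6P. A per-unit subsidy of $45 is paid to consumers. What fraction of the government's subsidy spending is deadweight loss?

Pre-subsidy: 508 - 3P = -473 + 6P gives P* = 109, Q* = 181.
With the rebate, buyers effectively pay Pb = Ps − 45, where Ps is the price sellers receive.
Demand in terms of Ps becomes Qd = 508 − 3(Ps − 45) = 643 - 3Ps. Setting this equal to supply: 643 - 3Ps = -473 + 6Ps, so Ps = 124.
Buyers pay Pb = 124 − 45 = 79; Q' = -473 + 6·124 = 271.
ΔCS = ½(181 + 271)(109 − 79) = 6780; ΔPS = ½(181 + 271)(124 − 109) = 3390.
Government spending = 45 × 271 = 12195.
DWL = ½ × 45 × (271 − 181) = 2025; fraction = 2025 / 12195 = 45/271.

DWL / government spending = 45/271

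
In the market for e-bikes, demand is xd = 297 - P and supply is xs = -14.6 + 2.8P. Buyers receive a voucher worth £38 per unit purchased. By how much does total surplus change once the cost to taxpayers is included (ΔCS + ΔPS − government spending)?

Pre-subsidy: 297 - P = -14.6 + 2.8P gives P* = 82, x* = 215.
With the rebate, buyers effectively pay Pb = Ps − 38, where Ps is the price sellers receive.
Demand in terms of Ps becomes xd = 297 − 1(Ps − 38) = 335 - Ps. Setting this equal to supply: 335 - Ps = -14.6 + 2.8Ps, so Ps = 92.
Buyers pay Pb = 92 − 38 = 54; x' = -14.6 + 2.8·92 = 243.
ΔCS = ½(215 + 243)(82 − 54) = 6412; ΔPS = ½(215 + 243)(92 − 82) = 2290.
Government spending = 38 × 243 = 9234.
Net change = 6412 + 2290 − 9234 = -532. The loss equals the DWL triangle ½·38·28.

Net change in total surplus = -£532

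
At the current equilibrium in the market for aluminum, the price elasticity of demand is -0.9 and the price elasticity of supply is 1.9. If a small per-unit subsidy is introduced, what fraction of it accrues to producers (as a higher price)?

Producer share = 9/28

For a small subsidy around the equilibrium, the benefit split depends on the relative slopes, which at a point are proportional to the elasticities.
Buyer share = εs/(εs + |εd|) = 1.9/(1.9 + 0.9) = 19/28; seller share = |εd|/(εs + |εd|) = 9/28.
So producers capture 9/28 of the subsidy.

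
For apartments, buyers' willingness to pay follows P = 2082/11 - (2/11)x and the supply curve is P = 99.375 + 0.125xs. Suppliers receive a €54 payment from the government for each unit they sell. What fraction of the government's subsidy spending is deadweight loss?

Pre-subsidy: 2082/11 - (2/11)x = 99.375 + 0.125x gives x* = 293 and P* = 136.
With the subsidy, sellers receive Ps = Pb + 54 for each unit, where Pb is the price buyers pay.
On the curves, Pb = 2082/11 - (2/11)x and Ps = 99.375 + 0.125x; the wedge Ps − Pb = 54 gives 99.375 + 0.125x − (2082/11 - (2/11)x) = 54, so x' = 469.
Then Pb = 2082/11 − (2/11)·469 = 104 and Ps = 99.375 + 0.125·469 = 158.
ΔCS = ½(293 + 469)(136 − 104) = 12192; ΔPS = ½(293 + 469)(158 − 136) = 8382.
Government spending = 54 × 469 = 25326.
DWL = ½ × 54 × (469 − 293) = 4752; fraction = 4752 / 25326 = 88/469.

DWL / government spending = 88/469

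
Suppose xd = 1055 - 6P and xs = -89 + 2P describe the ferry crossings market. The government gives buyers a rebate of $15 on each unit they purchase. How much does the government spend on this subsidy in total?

Pre-subsidy: 1055 - 6P = -89 + 2P gives P* = 143, x* = 197.
With the rebate, buyers effectively pay Pb = Ps − 15, where Ps is the price sellers receive.
Demand in terms of Ps becomes xd = 1055 − 6(Ps − 15) = 1145 - 6Ps. Setting this equal to supply: 1145 - 6Ps = -89 + 2Ps, so Ps = 154.25.
Buyers pay Pb = 154.25 − 15 = 139.25; x' = -89 + 2·154.25 = 219.5.
Government outlay = subsidy × quantity = 15 × 219.5 = 3292.5.

Government cost = $3292.5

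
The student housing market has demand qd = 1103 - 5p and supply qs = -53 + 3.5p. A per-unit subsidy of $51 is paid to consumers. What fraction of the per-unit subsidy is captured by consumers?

Consumer share = 7/17

Pre-subsidy: 1103 - 5p = -53 + 3.5p gives p* = 136, q* = 423.
With the rebate, buyers effectively pay pb = ps − 51, where ps is the price sellers receive.
Demand in terms of ps becomes qd = 1103 − 5(ps − 51) = 1358 - 5ps. Setting this equal to supply: 1358 - 5ps = -53 + 3.5ps, so ps = 166.
Buyers pay pb = 166 − 51 = 115; q' = -53 + 3.5·166 = 528.
Buyers' price falls by p* − pb = 136 − 115 = 21; sellers' price rises by ps − p* = 166 − 136 = 30.
So consumers capture 21/51 = 7/17 of each unit of subsidy.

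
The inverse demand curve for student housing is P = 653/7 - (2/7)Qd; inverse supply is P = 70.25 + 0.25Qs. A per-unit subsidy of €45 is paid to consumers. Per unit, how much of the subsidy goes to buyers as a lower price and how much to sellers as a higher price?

Buyers gain €24 per unit; sellers gain €21 per unit

Pre-subsidy: 653/7 - (2/7)Q = 70.25 + 0.25Q gives Q* = 43 and P* = 81.
With the rebate, buyers effectively pay Pb = Ps − 45, where Ps is the price sellers receive.
On the curves, Pb = 653/7 - (2/7)Q and Ps = 70.25 + 0.25Q; the wedge Ps − Pb = 45 gives 70.25 + 0.25Q − (653/7 - (2/7)Q) = 45, so Q' = 127.
Then Pb = 653/7 − (2/7)·127 = 57 and Ps = 70.25 + 0.25·127 = 102.
Buyers' price falls by P* − Pb = 81 − 57 = 24; sellers' price rises by Ps − P* = 102 − 81 = 21.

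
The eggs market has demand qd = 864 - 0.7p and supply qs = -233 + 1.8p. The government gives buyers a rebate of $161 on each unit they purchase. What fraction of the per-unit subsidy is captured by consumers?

Pre-subsidy: 864 - 0.7p = -233 + 1.8p gives p* = 438.8, q* = 556.84.
With the rebate, buyers effectively pay pb = ps − 161, where ps is the price sellers receive.
Demand in terms of ps becomes qd = 864 − 0.7(ps − 161) = 976.7 - 0.7ps. Setting this equal to supply: 976.7 - 0.7ps = -233 + 1.8ps, so ps = 483.88.
Buyers pay pb = 483.88 − 161 = 322.88; q' = -233 + 1.8·483.88 = 637.984.
Buyers' price falls by p* − pb = 438.8 − 322.88 = 115.92; sellers' price rises by ps − p* = 483.88 − 438.8 = 45.08.
So consumers capture 115.92/161 = 0.72 of each unit of subsidy.

Consumer share = 0.72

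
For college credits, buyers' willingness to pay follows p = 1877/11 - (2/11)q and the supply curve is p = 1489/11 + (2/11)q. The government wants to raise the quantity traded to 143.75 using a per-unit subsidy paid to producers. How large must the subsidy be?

Required subsidy s = 17 per unit

At q = 143.75, from the demand curve buyers pay pb = 1877/11 − (2/11)·143.75 = 144.5; from the supply curve sellers need ps = 1489/11 + (2/11)·143.75 = 161.5.
The subsidy must fill the gap: s = ps − pb = 161.5 − 144.5 = 17.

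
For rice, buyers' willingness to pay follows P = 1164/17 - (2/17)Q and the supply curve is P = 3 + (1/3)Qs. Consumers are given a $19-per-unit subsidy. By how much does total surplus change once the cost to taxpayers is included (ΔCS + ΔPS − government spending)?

Net change in total surplus = -18411/46

Pre-subsidy: 1164/17 - (2/17)Q = 3 + (1/3)Q gives Q* = 3339/23 and P* = 1182/23.
With the rebate, buyers effectively pay Pb = Ps − 19, where Ps is the price sellers receive.
On the curves, Pb = 1164/17 - (2/17)Q and Ps = 3 + (1/3)Q; the wedge Ps − Pb = 19 gives 3 + (1/3)Q − (1164/17 - (2/17)Q) = 19, so Q' = 4308/23.
Then Pb = 1164/17 − (2/17)·(4308/23) = 1068/23 and Ps = 3 + (1/3)·(4308/23) = 1505/23.
ΔCS = ½(3339/23 + 4308/23)(1182/23 − 1068/23) = 435879/529; ΔPS = ½(3339/23 + 4308/23)(1505/23 − 1182/23) = 2469981/1058.
Government spending = 19 × 4308/23 = 81852/23.
Net change = 435879/529 + 2469981/1058 − 81852/23 = -18411/46. The loss equals the DWL triangle ½·19·969/23.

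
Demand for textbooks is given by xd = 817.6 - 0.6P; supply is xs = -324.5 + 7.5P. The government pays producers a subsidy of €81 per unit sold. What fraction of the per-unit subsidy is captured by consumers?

Pre-subsidy: 817.6 - 0.6P = -324.5 + 7.5P gives P* = 141, x* = 733.
With the subsidy, sellers receive Ps = Pb + 81 for each unit, where Pb is the price buyers pay.
Supply in terms of Pb becomes xs = -324.5 + 7.5(Pb + 81) = 283 + 7.5Pb. Setting this equal to demand: 817.6 - 0.6Pb = 283 + 7.5Pb, so Pb = 66.
Sellers receive Ps = 66 + 81 = 147; x' = 817.6 − 0.6·66 = 778.
Buyers' price falls by P* − Pb = 141 − 66 = 75; sellers' price rises by Ps − P* = 147 − 141 = 6.
So consumers capture 75/81 = 25/27 of each unit of subsidy.

Consumer share = 25/27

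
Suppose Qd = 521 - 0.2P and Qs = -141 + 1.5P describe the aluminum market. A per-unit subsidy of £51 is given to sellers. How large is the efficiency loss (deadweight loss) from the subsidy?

Pre-subsidy: 521 - 0.2P = -141 + 1.5P gives P* = 6620/17, Q* = 7533/17.
With the subsidy, sellers receive Ps = Pb + 51 for each unit, where Pb is the price buyers pay.
Supply in terms of Pb becomes Qs = -141 + 1.5(Pb + 51) = -64.5 + 1.5Pb. Setting this equal to demand: 521 - 0.2Pb = -64.5 + 1.5Pb, so Pb = 5855/17.
Sellers receive Ps = 5855/17 + 51 = 6722/17; Q' = 521 − 0.2·(5855/17) = 7686/17.
The subsidy expands output by 7686/17 − 7533/17 = 9 past the efficient level; on those units the gap between marginal cost and willingness to pay runs from 0 up to 51.
DWL = ½ × 51 × 9 = 229.5.

Deadweight loss = £229.5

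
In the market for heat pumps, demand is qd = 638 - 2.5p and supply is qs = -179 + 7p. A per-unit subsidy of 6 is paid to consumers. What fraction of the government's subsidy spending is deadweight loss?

Pre-subsidy: 638 - 2.5p = -179 + 7p gives p* = 86, q* = 423.
With the rebate, buyers effectively pay pb = ps − 6, where ps is the price sellers receive.
Demand in terms of ps becomes qd = 638 − 2.5(ps − 6) = 653 - 2.5ps. Setting this equal to supply: 653 - 2.5ps = -179 + 7ps, so ps = 1664/19.
Buyers pay pb = 1664/19 − 6 = 1550/19; q' = -179 + 7·(1664/19) = 8247/19.
ΔCS = ½(423 + 8247/19)(86 − 1550/19) = 683928/361; ΔPS = ½(423 + 8247/19)(1664/19 − 86) = 244260/361.
Government spending = 6 × 8247/19 = 49482/19.
DWL = ½ × 6 × (8247/19 − 423) = 630/19; fraction = (630/19) / (49482/19) = 35/2749.

DWL / government spending = 35/2749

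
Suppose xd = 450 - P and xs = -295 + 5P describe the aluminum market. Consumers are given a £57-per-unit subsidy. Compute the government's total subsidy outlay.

Pre-subsidy: 450 - P = -295 + 5P gives P* = 745/6, x* = 1955/6.
With the rebate, buyers effectively pay Pb = Ps − 57, where Ps is the price sellers receive.
Demand in terms of Ps becomes xd = 450 − 1(Ps − 57) = 507 - Ps. Setting this equal to supply: 507 - Ps = -295 + 5Ps, so Ps = 401/3.
Buyers pay Pb = 401/3 − 57 = 230/3; x' = -295 + 5·(401/3) = 1120/3.
Government outlay = subsidy × quantity = 57 × 1120/3 = 21280.

Government cost = £21280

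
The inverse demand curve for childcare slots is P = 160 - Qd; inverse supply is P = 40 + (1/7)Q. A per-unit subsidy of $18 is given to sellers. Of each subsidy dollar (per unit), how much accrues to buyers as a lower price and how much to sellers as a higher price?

Pre-subsidy: 160 - Q = 40 + (1/7)Q gives Q* = 105 and P* = 55.
With the subsidy, sellers receive Ps = Pb + 18 for each unit, where Pb is the price buyers pay.
On the curves, Pb = 160 - Q and Ps = 40 + (1/7)Q; the wedge Ps − Pb = 18 gives 40 + (1/7)Q − (160 - Q) = 18, so Q' = 120.75.
Then Pb = 160 − 1·120.75 = 39.25 and Ps = 40 + (1/7)·120.75 = 57.25.
Buyers' price falls by P* − Pb = 55 − 39.25 = 15.75; sellers' price rises by Ps − P* = 57.25 − 55 = 2.25.

Buyers gain $15.75 per unit; sellers gain $2.25 per unit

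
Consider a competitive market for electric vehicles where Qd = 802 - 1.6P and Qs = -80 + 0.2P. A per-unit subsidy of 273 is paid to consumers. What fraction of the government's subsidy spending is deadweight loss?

DWL / government spending = 182/499

Pre-subsidy: 802 - 1.6P = -80 + 0.2P gives P* = 490, Q* = 18.
With the rebate, buyers effectively pay Pb = Ps − 273, where Ps is the price sellers receive.
Demand in terms of Ps becomes Qd = 802 − 1.6(Ps − 273) = 1238.8 - 1.6Ps. Setting this equal to supply: 1238.8 - 1.6Ps = -80 + 0.2Ps, so Ps = 2198/3.
Buyers pay Pb = 2198/3 − 273 = 1379/3; Q' = -80 + 0.2·(2198/3) = 998/15.
ΔCS = ½(18 + 998/15)(490 − 1379/3) = 57694/45; ΔPS = ½(18 + 998/15)(2198/3 − 490) = 461552/45.
Government spending = 273 × 998/15 = 18163.6.
DWL = ½ × 273 × (998/15 − 18) = 6624.8; fraction = 6624.8 / 18163.6 = 182/499.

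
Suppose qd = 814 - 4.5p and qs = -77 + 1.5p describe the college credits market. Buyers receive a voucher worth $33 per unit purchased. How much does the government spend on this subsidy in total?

Government cost = $6034.875

Pre-subsidy: 814 - 4.5p = -77 + 1.5p gives p* = 148.5, q* = 145.75.
With the rebate, buyers effectively pay pb = ps − 33, where ps is the price sellers receive.
Demand in terms of ps becomes qd = 814 − 4.5(ps − 33) = 962.5 - 4.5ps. Setting this equal to supply: 962.5 - 4.5ps = -77 + 1.5ps, so ps = 173.25.
Buyers pay pb = 173.25 − 33 = 140.25; q' = -77 + 1.5·173.25 = 182.875.
Government outlay = subsidy × quantity = 33 × 182.875 = 6034.875.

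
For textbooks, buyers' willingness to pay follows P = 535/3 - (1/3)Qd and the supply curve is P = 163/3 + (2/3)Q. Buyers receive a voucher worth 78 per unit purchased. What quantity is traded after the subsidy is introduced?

Pre-subsidy: 535/3 - (1/3)Q = 163/3 + (2/3)Q gives Q* = 124 and P* = 137.
With the rebate, buyers effectively pay Pb = Ps − 78, where Ps is the price sellers receive.
On the curves, Pb = 535/3 - (1/3)Q and Ps = 163/3 + (2/3)Q; the wedge Ps − Pb = 78 gives 163/3 + (2/3)Q − (535/3 - (1/3)Q) = 78, so Q' = 202.
Then Pb = 535/3 − (1/3)·202 = 111 and Ps = 163/3 + (2/3)·202 = 189.

Q' = 202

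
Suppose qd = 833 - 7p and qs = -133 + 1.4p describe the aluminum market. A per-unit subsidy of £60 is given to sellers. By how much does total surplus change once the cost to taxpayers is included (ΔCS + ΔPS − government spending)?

Pre-subsidy: 833 - 7p = -133 + 1.4p gives p* = 115, q* = 28.
With the subsidy, sellers receive ps = pb + 60 for each unit, where pb is the price buyers pay.
Supply in terms of pb becomes qs = -133 + 1.4(pb + 60) = -49 + 1.4pb. Setting this equal to demand: 833 - 7pb = -49 + 1.4pb, so pb = 105.
Sellers receive ps = 105 + 60 = 165; q' = 833 − 7·105 = 98.
ΔCS = ½(28 + 98)(115 − 105) = 630; ΔPS = ½(28 + 98)(165 − 115) = 3150.
Government spending = 60 × 98 = 5880.
Net change = 630 + 3150 − 5880 = -2100. The loss equals the DWL triangle ½·60·70.

Net change in total surplus = -£2100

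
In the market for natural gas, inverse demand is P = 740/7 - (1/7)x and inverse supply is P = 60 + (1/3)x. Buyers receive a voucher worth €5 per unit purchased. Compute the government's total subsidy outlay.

Government cost = €532.5

Pre-subsidy: 740/7 - (1/7)x = 60 + (1/3)x gives x* = 96 and P* = 92.
With the rebate, buyers effectively pay Pb = Ps − 5, where Ps is the price sellers receive.
On the curves, Pb = 740/7 - (1/7)x and Ps = 60 + (1/3)x; the wedge Ps − Pb = 5 gives 60 + (1/3)x − (740/7 - (1/7)x) = 5, so x' = 106.5.
Then Pb = 740/7 − (1/7)·106.5 = 90.5 and Ps = 60 + (1/3)·106.5 = 95.5.
Government outlay = subsidy × quantity = 5 × 106.5 = 532.5.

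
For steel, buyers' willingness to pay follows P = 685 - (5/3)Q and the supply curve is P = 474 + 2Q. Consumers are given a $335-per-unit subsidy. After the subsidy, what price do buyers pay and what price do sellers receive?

Pre-subsidy: 685 - (5/3)Q = 474 + 2Q gives Q* = 633/11 and P* = 6480/11.
With the rebate, buyers effectively pay Pb = Ps − 335, where Ps is the price sellers receive.
On the curves, Pb = 685 - (5/3)Q and Ps = 474 + 2Q; the wedge Ps − Pb = 335 gives 474 + 2Q − (685 - (5/3)Q) = 335, so Q' = 1638/11.
Then Pb = 685 − (5/3)·(1638/11) = 4805/11 and Ps = 474 + 2·(1638/11) = 8490/11.

Buyers pay 4805/11; sellers receive 8490/11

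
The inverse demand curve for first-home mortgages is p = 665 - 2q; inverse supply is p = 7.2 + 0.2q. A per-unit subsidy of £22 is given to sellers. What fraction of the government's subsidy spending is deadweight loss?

DWL / government spending = 5/309

Pre-subsidy: 665 - 2q = 7.2 + 0.2q gives q* = 299 and p* = 67.
With the subsidy, sellers receive ps = pb + 22 for each unit, where pb is the price buyers pay.
On the curves, pb = 665 - 2q and ps = 7.2 + 0.2q; the wedge ps − pb = 22 gives 7.2 + 0.2q − (665 - 2q) = 22, so q' = 309.
Then pb = 665 − 2·309 = 47 and ps = 7.2 + 0.2·309 = 69.
ΔCS = ½(299 + 309)(67 − 47) = 6080; ΔPS = ½(299 + 309)(69 − 67) = 608.
Government spending = 22 × 309 = 6798.
DWL = ½ × 22 × (309 − 299) = 110; fraction = 110 / 6798 = 5/309.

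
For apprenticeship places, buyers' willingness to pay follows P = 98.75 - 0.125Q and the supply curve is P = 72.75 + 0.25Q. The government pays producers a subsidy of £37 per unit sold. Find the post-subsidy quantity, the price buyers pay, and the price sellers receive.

Q' = 168; buyers pay £77.75; sellers receive £114.75

Pre-subsidy: 98.75 - 0.125Q = 72.75 + 0.25Q gives Q* = 208/3 and P* = 1081/12.
With the subsidy, sellers receive Ps = Pb + 37 for each unit, where Pb is the price buyers pay.
On the curves, Pb = 98.75 - 0.125Q and Ps = 72.75 + 0.25Q; the wedge Ps − Pb = 37 gives 72.75 + 0.25Q − (98.75 - 0.125Q) = 37, so Q' = 168.
Then Pb = 98.75 − 0.125·168 = 77.75 and Ps = 72.75 + 0.25·168 = 114.75.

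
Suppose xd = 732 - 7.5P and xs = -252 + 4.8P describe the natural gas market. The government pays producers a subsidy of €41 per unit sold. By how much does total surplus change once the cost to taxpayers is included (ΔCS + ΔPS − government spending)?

Net change in total surplus = -€2460

Pre-subsidy: 732 - 7.5P = -252 + 4.8P gives P* = 80, x* = 132.
With the subsidy, sellers receive Ps = Pb + 41 for each unit, where Pb is the price buyers pay.
Supply in terms of Pb becomes xs = -252 + 4.8(Pb + 41) = -55.2 + 4.8Pb. Setting this equal to demand: 732 - 7.5Pb = -55.2 + 4.8Pb, so Pb = 64.
Sellers receive Ps = 64 + 41 = 105; x' = 732 − 7.5·64 = 252.
ΔCS = ½(132 + 252)(80 − 64) = 3072; ΔPS = ½(132 + 252)(105 − 80) = 4800.
Government spending = 41 × 252 = 10332.
Net change = 3072 + 4800 − 10332 = -2460. The loss equals the DWL triangle ½·41·120.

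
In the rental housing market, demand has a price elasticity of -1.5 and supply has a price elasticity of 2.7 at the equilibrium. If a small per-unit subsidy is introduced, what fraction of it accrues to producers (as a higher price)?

Producer share = 5/14

For a small subsidy around the equilibrium, the benefit split depends on the relative slopes, which at a point are proportional to the elasticities.
Buyer share = εs/(εs + |εd|) = 2.7/(2.7 + 1.5) = 9/14; seller share = |εd|/(εs + |εd|) = 5/14.
So producers capture 5/14 of the subsidy.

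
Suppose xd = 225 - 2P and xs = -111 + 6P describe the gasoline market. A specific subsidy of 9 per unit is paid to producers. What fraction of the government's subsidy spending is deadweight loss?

DWL / government spending = 9/206

Pre-subsidy: 225 - 2P = -111 + 6P gives P* = 42, x* = 141.
With the subsidy, sellers receive Ps = Pb + 9 for each unit, where Pb is the price buyers pay.
Supply in terms of Pb becomes xs = -111 + 6(Pb + 9) = -57 + 6Pb. Setting this equal to demand: 225 - 2Pb = -57 + 6Pb, so Pb = 35.25.
Sellers receive Ps = 35.25 + 9 = 44.25; x' = 225 − 2·35.25 = 154.5.
ΔCS = ½(141 + 154.5)(42 − 35.25) = 997.3125; ΔPS = ½(141 + 154.5)(44.25 − 42) = 332.4375.
Government spending = 9 × 154.5 = 1390.5.
DWL = ½ × 9 × (154.5 − 141) = 60.75; fraction = 60.75 / 1390.5 = 9/206.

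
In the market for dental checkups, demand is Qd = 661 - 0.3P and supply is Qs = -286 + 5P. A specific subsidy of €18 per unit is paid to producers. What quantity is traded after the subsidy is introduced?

Q' = 32462/53

Pre-subsidy: 661 - 0.3P = -286 + 5P gives P* = 9470/53, Q* = 32192/53.
With the subsidy, sellers receive Ps = Pb + 18 for each unit, where Pb is the price buyers pay.
Supply in terms of Pb becomes Qs = -286 + 5(Pb + 18) = -196 + 5Pb. Setting this equal to demand: 661 - 0.3Pb = -196 + 5Pb, so Pb = 8570/53.
Sellers receive Ps = 8570/53 + 18 = 9524/53; Q' = 661 − 0.3·(8570/53) = 32462/53.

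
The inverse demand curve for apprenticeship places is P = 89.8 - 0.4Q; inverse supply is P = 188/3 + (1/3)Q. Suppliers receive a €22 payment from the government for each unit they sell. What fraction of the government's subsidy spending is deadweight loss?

Pre-subsidy: 89.8 - 0.4Q = 188/3 + (1/3)Q gives Q* = 37 and P* = 75.
With the subsidy, sellers receive Ps = Pb + 22 for each unit, where Pb is the price buyers pay.
On the curves, Pb = 89.8 - 0.4Q and Ps = 188/3 + (1/3)Q; the wedge Ps − Pb = 22 gives 188/3 + (1/3)Q − (89.8 - 0.4Q) = 22, so Q' = 67.
Then Pb = 89.8 − 0.4·67 = 63 and Ps = 188/3 + (1/3)·67 = 85.
ΔCS = ½(37 + 67)(75 − 63) = 624; ΔPS = ½(37 + 67)(85 − 75) = 520.
Government spending = 22 × 67 = 1474.
DWL = ½ × 22 × (67 − 37) = 330; fraction = 330 / 1474 = 15/67.

DWL / government spending = 15/67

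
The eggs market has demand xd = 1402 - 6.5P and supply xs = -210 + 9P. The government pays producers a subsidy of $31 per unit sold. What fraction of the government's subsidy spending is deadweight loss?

DWL / government spending = 39/562

Pre-subsidy: 1402 - 6.5P = -210 + 9P gives P* = 104, x* = 726.
With the subsidy, sellers receive Ps = Pb + 31 for each unit, where Pb is the price buyers pay.
Supply in terms of Pb becomes xs = -210 + 9(Pb + 31) = 69 + 9Pb. Setting this equal to demand: 1402 - 6.5Pb = 69 + 9Pb, so Pb = 86.
Sellers receive Ps = 86 + 31 = 117; x' = 1402 − 6.5·86 = 843.
ΔCS = ½(726 + 843)(104 − 86) = 14121; ΔPS = ½(726 + 843)(117 − 104) = 10198.5.
Government spending = 31 × 843 = 26133.
DWL = ½ × 31 × (843 − 726) = 1813.5; fraction = 1813.5 / 26133 = 39/562.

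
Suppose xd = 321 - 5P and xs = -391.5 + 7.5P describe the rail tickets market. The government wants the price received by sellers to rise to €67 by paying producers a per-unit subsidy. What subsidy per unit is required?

At a seller price of 67, quantity supplied is -391.5 + 7.5·67 = 111.
Buyers absorb 111 only when they pay Pb with 321 − 5·Pb = 111, i.e. Pb = 42.
s = Ps − Pb = 67 − 42 = 25.

Required subsidy s = €25 per unit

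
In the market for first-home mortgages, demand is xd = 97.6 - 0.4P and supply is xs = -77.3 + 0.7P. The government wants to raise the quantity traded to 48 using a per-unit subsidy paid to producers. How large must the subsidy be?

At x = 48, invert demand for the buyer price: Pb = (97.6 − 48)/0.4 = 124; invert supply for the seller price: Ps = (48 − (-77.3))/0.7 = 179.
The subsidy must fill the gap: s = Ps − Pb = 179 − 124 = 55.

Required subsidy s = 55 per unit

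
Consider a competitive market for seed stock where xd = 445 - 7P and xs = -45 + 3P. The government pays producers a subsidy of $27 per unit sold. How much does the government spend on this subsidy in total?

Pre-subsidy: 445 - 7P = -45 + 3P gives P* = 49, x* = 102.
With the subsidy, sellers receive Ps = Pb + 27 for each unit, where Pb is the price buyers pay.
Supply in terms of Pb becomes xs = -45 + 3(Pb + 27) = 36 + 3Pb. Setting this equal to demand: 445 - 7Pb = 36 + 3Pb, so Pb = 40.9.
Sellers receive Ps = 40.9 + 27 = 67.9; x' = 445 − 7·40.9 = 158.7.
Government outlay = subsidy × quantity = 27 × 158.7 = 4284.9.

Government cost = $4284.9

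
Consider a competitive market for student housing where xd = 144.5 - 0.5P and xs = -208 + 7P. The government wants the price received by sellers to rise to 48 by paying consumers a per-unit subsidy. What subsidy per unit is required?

At a seller price of 48, quantity supplied is -208 + 7·48 = 128.
Buyers absorb 128 only when they pay Pb with 144.5 − 0.5·Pb = 128, i.e. Pb = 33.
s = Ps − Pb = 48 − 33 = 15.

Required subsidy s = 15 per unit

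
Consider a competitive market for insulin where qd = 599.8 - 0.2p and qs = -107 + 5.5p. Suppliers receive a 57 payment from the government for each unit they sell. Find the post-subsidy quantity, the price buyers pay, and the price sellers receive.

q' = 586; buyers pay 69; sellers receive 126

Pre-subsidy: 599.8 - 0.2p = -107 + 5.5p gives p* = 124, q* = 575.
With the subsidy, sellers receive ps = pb + 57 for each unit, where pb is the price buyers pay.
Supply in terms of pb becomes qs = -107 + 5.5(pb + 57) = 206.5 + 5.5pb. Setting this equal to demand: 599.8 - 0.2pb = 206.5 + 5.5pb, so pb = 69.
Sellers receive ps = 69 + 57 = 126; q' = 599.8 − 0.2·69 = 586.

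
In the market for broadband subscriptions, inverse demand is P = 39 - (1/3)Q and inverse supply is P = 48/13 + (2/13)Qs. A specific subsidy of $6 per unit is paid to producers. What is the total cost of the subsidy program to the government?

Pre-subsidy: 39 - (1/3)Q = 48/13 + (2/13)Q gives Q* = 1377/19 and P* = 282/19.
With the subsidy, sellers receive Ps = Pb + 6 for each unit, where Pb is the price buyers pay.
On the curves, Pb = 39 - (1/3)Q and Ps = 48/13 + (2/13)Q; the wedge Ps − Pb = 6 gives 48/13 + (2/13)Q − (39 - (1/3)Q) = 6, so Q' = 1611/19.
Then Pb = 39 − (1/3)·(1611/19) = 204/19 and Ps = 48/13 + (2/13)·(1611/19) = 318/19.
Government outlay = subsidy × quantity = 6 × 1611/19 = 9666/19.

Government cost = 9666/19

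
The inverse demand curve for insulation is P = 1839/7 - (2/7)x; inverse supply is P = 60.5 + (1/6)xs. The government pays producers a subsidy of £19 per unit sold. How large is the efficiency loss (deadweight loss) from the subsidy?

Deadweight loss = £399

Pre-subsidy: 1839/7 - (2/7)x = 60.5 + (1/6)x gives x* = 447 and P* = 135.
With the subsidy, sellers receive Ps = Pb + 19 for each unit, where Pb is the price buyers pay.
On the curves, Pb = 1839/7 - (2/7)x and Ps = 60.5 + (1/6)x; the wedge Ps − Pb = 19 gives 60.5 + (1/6)x − (1839/7 - (2/7)x) = 19, so x' = 489.
Then Pb = 1839/7 − (2/7)·489 = 123 and Ps = 60.5 + (1/6)·489 = 142.
The subsidy expands output by 489 − 447 = 42 past the efficient level; on those units the gap between marginal cost and willingness to pay runs from 0 up to 19.
DWL = ½ × 19 × 42 = 399.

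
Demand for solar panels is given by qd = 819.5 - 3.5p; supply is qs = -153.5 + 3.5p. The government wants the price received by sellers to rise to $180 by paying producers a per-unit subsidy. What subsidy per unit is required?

Required subsidy s = $82 per unit

At a seller price of 180, quantity supplied is -153.5 + 3.5·180 = 476.5.
Buyers absorb 476.5 only when they pay pb with 819.5 − 3.5·pb = 476.5, i.e. pb = 98.
s = ps − pb = 180 − 98 = 82.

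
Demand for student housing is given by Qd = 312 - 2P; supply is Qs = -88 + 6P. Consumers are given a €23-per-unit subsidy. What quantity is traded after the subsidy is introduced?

Pre-subsidy: 312 - 2P = -88 + 6P gives P* = 50, Q* = 212.
With the rebate, buyers effectively pay Pb = Ps − 23, where Ps is the price sellers receive.
Demand in terms of Ps becomes Qd = 312 − 2(Ps − 23) = 358 - 2Ps. Setting this equal to supply: 358 - 2Ps = -88 + 6Ps, so Ps = 55.75.
Buyers pay Pb = 55.75 − 23 = 32.75; Q' = -88 + 6·55.75 = 246.5.

Q' = 246.5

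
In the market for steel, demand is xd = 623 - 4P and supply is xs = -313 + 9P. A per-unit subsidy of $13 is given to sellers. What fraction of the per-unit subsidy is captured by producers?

Producer share = 4/13

Pre-subsidy: 623 - 4P = -313 + 9P gives P* = 72, x* = 335.
With the subsidy, sellers receive Ps = Pb + 13 for each unit, where Pb is the price buyers pay.
Supply in terms of Pb becomes xs = -313 + 9(Pb + 13) = -196 + 9Pb. Setting this equal to demand: 623 - 4Pb = -196 + 9Pb, so Pb = 63.
Sellers receive Ps = 63 + 13 = 76; x' = 623 − 4·63 = 371.
Buyers' price falls by P* − Pb = 72 − 63 = 9; sellers' price rises by Ps − P* = 76 − 72 = 4.
So producers capture 4/13 = 4/13 of each unit of subsidy.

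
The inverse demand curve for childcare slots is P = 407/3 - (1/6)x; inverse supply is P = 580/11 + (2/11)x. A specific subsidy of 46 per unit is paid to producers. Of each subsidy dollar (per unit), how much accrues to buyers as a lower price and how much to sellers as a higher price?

Buyers gain 22 per unit; sellers gain 24 per unit

Pre-subsidy: 407/3 - (1/6)x = 580/11 + (2/11)x gives x* = 238 and P* = 96.
With the subsidy, sellers receive Ps = Pb + 46 for each unit, where Pb is the price buyers pay.
On the curves, Pb = 407/3 - (1/6)x and Ps = 580/11 + (2/11)x; the wedge Ps − Pb = 46 gives 580/11 + (2/11)x − (407/3 - (1/6)x) = 46, so x' = 370.
Then Pb = 407/3 − (1/6)·370 = 74 and Ps = 580/11 + (2/11)·370 = 120.
Buyers' price falls by P* − Pb = 96 − 74 = 22; sellers' price rises by Ps − P* = 120 − 96 = 24.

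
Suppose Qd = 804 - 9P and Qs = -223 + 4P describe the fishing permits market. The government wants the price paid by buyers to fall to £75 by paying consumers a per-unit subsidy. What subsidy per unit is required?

Required subsidy s = £13 per unit

At a buyer price of 75, quantity demanded is 804 − 9·75 = 129.
Sellers supply 129 only when they receive Ps with -223 + 4·Ps = 129, i.e. Ps = 88.
s = Ps − Pb = 88 − 75 = 13.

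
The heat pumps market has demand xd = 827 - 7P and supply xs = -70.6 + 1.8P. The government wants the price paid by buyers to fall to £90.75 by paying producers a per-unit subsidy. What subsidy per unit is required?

Required subsidy s = £55 per unit

At a buyer price of 90.75, quantity demanded is 827 − 7·90.75 = 191.75.
Sellers supply 191.75 only when they receive Ps with -70.6 + 1.8·Ps = 191.75, i.e. Ps = 145.75.
s = Ps − Pb = 145.75 − 90.75 = 55.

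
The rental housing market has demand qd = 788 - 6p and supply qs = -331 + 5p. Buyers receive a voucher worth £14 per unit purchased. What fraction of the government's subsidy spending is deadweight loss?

Pre-subsidy: 788 - 6p = -331 + 5p gives p* = 1119/11, q* = 1954/11.
With the rebate, buyers effectively pay pb = ps − 14, where ps is the price sellers receive.
Demand in terms of ps becomes qd = 788 − 6(ps − 14) = 872 - 6ps. Setting this equal to supply: 872 - 6ps = -331 + 5ps, so ps = 1203/11.
Buyers pay pb = 1203/11 − 14 = 1049/11; q' = -331 + 5·(1203/11) = 2374/11.
ΔCS = ½(1954/11 + 2374/11)(1119/11 − 1049/11) = 151480/121; ΔPS = ½(1954/11 + 2374/11)(1203/11 − 1119/11) = 181776/121.
Government spending = 14 × 2374/11 = 33236/11.
DWL = ½ × 14 × (2374/11 − 1954/11) = 2940/11; fraction = (2940/11) / (33236/11) = 105/1187.

DWL / government spending = 105/1187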